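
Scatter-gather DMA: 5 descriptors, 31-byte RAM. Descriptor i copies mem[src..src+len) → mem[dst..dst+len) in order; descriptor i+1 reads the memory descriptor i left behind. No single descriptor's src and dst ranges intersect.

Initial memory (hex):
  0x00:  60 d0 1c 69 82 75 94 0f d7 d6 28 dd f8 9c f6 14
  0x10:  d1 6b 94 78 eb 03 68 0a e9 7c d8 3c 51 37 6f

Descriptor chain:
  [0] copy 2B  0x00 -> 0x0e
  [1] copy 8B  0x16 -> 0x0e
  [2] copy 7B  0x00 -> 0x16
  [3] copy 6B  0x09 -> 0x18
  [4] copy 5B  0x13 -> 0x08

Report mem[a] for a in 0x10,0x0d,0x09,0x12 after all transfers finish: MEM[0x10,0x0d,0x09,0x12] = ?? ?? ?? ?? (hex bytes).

#0 dst[0x0e+2] := {0x60,0xd0}
#1 dst[0x0e+8] := {0x68,0x0a,0xe9,0x7c,0xd8,0x3c,0x51,0x37}
#2 dst[0x16+7] := {0x60,0xd0,0x1c,0x69,0x82,0x75,0x94}
#3 dst[0x18+6] := {0xd6,0x28,0xdd,0xf8,0x9c,0x68}
#4 dst[0x08+5] := {0x3c,0x51,0x37,0x60,0xd0}
query mem[0x10]=0xe9, mem[0x0d]=0x9c, mem[0x09]=0x51, mem[0x12]=0xd8

MEM[0x10,0x0d,0x09,0x12] = e9 9c 51 d8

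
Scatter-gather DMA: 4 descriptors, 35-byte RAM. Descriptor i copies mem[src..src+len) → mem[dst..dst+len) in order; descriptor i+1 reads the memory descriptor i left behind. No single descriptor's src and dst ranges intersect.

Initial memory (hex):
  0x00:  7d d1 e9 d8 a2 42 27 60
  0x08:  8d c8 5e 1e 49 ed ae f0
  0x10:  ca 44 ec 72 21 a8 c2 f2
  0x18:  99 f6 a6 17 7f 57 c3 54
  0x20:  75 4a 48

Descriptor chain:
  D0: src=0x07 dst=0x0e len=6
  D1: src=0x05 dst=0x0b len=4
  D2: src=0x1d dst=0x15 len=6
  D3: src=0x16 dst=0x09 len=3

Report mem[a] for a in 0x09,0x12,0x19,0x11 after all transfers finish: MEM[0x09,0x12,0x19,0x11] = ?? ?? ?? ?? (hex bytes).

[0] 0x07->0x0e len=6 : 60 8d c8 5e 1e 49
[1] 0x05->0x0b len=4 : 42 27 60 8d
[2] 0x1d->0x15 len=6 : 57 c3 54 75 4a 48
[3] 0x16->0x09 len=3 : c3 54 75
query mem[0x09]=0xc3, mem[0x12]=0x1e, mem[0x19]=0x4a, mem[0x11]=0x5e

MEM[0x09,0x12,0x19,0x11] = c3 1e 4a 5e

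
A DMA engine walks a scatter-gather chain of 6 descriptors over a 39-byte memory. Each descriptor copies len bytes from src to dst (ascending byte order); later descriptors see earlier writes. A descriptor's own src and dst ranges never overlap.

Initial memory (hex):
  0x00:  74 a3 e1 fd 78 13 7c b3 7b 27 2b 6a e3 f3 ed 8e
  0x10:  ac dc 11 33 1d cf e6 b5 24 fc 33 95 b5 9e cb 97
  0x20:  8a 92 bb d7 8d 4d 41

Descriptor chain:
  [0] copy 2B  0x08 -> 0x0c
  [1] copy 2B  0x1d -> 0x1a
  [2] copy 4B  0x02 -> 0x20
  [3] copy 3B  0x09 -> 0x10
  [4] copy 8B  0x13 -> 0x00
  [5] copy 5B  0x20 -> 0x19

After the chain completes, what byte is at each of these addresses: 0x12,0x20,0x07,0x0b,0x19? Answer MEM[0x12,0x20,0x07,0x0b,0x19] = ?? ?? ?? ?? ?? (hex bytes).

MEM[0x12,0x20,0x07,0x0b,0x19] = 6a e1 9e 6a e1

  after D0: wrote 2B at 0x0c = 7b27
  after D1: wrote 2B at 0x1a = 9ecb
  after D2: wrote 4B at 0x20 = e1fd7813
  after D3: wrote 3B at 0x10 = 272b6a
  after D4: wrote 8B at 0x00 = 331dcfe6b524fc9e
  after D5: wrote 5B at 0x19 = e1fd78138d
query mem[0x12]=0x6a, mem[0x20]=0xe1, mem[0x07]=0x9e, mem[0x0b]=0x6a, mem[0x19]=0xe1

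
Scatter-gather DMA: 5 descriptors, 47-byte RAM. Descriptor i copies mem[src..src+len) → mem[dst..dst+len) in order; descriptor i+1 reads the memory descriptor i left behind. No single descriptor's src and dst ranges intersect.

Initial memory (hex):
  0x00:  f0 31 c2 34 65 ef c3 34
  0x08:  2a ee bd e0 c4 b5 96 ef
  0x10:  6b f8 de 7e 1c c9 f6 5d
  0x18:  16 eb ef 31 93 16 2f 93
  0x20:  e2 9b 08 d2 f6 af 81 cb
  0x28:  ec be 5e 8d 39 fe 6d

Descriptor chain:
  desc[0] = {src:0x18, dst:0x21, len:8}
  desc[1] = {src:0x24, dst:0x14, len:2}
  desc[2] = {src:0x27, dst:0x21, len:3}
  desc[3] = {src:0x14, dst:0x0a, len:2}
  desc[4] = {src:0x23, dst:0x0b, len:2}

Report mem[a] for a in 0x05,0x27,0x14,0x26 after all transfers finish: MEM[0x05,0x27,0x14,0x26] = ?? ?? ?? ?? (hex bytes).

MEM[0x05,0x27,0x14,0x26] = ef 2f 31 16

[0] 0x18->0x21 len=8 : 16 eb ef 31 93 16 2f 93
[1] 0x24->0x14 len=2 : 31 93
[2] 0x27->0x21 len=3 : 2f 93 be
[3] 0x14->0x0a len=2 : 31 93
[4] 0x23->0x0b len=2 : be 31
query mem[0x05]=0xef, mem[0x27]=0x2f, mem[0x14]=0x31, mem[0x26]=0x16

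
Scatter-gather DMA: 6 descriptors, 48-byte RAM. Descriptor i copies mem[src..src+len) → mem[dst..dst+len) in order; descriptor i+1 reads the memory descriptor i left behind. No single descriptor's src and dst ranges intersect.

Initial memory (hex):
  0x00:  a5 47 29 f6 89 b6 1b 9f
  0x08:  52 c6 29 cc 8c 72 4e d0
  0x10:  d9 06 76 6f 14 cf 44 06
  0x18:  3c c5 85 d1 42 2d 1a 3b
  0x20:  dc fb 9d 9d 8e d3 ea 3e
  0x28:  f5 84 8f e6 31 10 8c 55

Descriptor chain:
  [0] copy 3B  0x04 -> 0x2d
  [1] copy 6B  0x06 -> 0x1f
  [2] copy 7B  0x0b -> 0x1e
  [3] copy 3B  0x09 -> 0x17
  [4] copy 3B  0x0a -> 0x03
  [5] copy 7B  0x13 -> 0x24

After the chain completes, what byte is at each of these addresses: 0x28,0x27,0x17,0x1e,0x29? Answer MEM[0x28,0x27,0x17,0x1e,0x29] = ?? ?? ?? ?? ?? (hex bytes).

#0 dst[0x2d+3] := {0x89,0xb6,0x1b}
#1 dst[0x1f+6] := {0x1b,0x9f,0x52,0xc6,0x29,0xcc}
#2 dst[0x1e+7] := {0xcc,0x8c,0x72,0x4e,0xd0,0xd9,0x06}
#3 dst[0x17+3] := {0xc6,0x29,0xcc}
#4 dst[0x03+3] := {0x29,0xcc,0x8c}
#5 dst[0x24+7] := {0x6f,0x14,0xcf,0x44,0xc6,0x29,0xcc}
query mem[0x28]=0xc6, mem[0x27]=0x44, mem[0x17]=0xc6, mem[0x1e]=0xcc, mem[0x29]=0x29

MEM[0x28,0x27,0x17,0x1e,0x29] = c6 44 c6 cc 29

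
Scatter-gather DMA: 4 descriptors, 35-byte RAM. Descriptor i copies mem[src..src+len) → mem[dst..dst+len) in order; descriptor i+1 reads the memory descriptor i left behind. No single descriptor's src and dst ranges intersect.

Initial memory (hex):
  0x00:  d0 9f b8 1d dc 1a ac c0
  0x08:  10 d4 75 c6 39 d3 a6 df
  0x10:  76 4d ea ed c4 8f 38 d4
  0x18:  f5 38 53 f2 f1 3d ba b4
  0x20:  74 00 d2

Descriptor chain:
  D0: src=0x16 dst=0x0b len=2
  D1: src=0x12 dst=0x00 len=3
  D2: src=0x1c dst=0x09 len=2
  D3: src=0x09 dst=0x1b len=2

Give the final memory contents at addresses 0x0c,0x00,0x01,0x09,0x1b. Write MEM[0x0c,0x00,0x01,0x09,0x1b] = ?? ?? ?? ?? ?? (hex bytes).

MEM[0x0c,0x00,0x01,0x09,0x1b] = d4 ea ed f1 f1

[0] 0x16->0x0b len=2 : 38 d4
[1] 0x12->0x00 len=3 : ea ed c4
[2] 0x1c->0x09 len=2 : f1 3d
[3] 0x09->0x1b len=2 : f1 3d
query mem[0x0c]=0xd4, mem[0x00]=0xea, mem[0x01]=0xed, mem[0x09]=0xf1, mem[0x1b]=0xf1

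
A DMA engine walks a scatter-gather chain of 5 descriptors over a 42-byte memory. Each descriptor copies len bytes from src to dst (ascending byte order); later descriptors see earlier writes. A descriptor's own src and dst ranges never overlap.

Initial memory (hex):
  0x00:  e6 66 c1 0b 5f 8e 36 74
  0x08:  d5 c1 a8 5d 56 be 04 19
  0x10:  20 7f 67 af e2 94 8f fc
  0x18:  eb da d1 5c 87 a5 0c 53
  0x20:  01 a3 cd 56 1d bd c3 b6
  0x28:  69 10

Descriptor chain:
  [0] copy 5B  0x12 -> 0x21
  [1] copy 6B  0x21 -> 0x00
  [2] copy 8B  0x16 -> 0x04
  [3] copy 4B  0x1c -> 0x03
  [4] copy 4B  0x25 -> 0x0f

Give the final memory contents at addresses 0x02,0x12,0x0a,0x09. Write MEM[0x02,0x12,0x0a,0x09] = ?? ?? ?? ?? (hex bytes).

[0] 0x12->0x21 len=5 : 67 af e2 94 8f
[1] 0x21->0x00 len=6 : 67 af e2 94 8f c3
[2] 0x16->0x04 len=8 : 8f fc eb da d1 5c 87 a5
[3] 0x1c->0x03 len=4 : 87 a5 0c 53
[4] 0x25->0x0f len=4 : 8f c3 b6 69
query mem[0x02]=0xe2, mem[0x12]=0x69, mem[0x0a]=0x87, mem[0x09]=0x5c

MEM[0x02,0x12,0x0a,0x09] = e2 69 87 5c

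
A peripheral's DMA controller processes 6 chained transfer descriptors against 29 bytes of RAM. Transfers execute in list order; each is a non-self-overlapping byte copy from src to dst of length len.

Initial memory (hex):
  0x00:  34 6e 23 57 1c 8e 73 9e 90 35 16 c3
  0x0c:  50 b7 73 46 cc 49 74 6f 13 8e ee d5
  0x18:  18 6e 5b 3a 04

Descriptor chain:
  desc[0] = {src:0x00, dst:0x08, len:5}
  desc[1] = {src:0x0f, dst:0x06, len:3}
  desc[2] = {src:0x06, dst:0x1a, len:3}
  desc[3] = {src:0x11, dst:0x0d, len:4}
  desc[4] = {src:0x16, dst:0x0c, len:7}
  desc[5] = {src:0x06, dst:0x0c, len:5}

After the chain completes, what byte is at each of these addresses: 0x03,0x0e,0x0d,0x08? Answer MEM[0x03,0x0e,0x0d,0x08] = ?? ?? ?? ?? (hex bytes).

D0: mem[0x08..0x0c] <- [34 6e 23 57 1c]
D1: mem[0x06..0x08] <- [46 cc 49]
D2: mem[0x1a..0x1c] <- [46 cc 49]
D3: mem[0x0d..0x10] <- [49 74 6f 13]
D4: mem[0x0c..0x12] <- [ee d5 18 6e 46 cc 49]
D5: mem[0x0c..0x10] <- [46 cc 49 6e 23]
query mem[0x03]=0x57, mem[0x0e]=0x49, mem[0x0d]=0xcc, mem[0x08]=0x49

MEM[0x03,0x0e,0x0d,0x08] = 57 49 cc 49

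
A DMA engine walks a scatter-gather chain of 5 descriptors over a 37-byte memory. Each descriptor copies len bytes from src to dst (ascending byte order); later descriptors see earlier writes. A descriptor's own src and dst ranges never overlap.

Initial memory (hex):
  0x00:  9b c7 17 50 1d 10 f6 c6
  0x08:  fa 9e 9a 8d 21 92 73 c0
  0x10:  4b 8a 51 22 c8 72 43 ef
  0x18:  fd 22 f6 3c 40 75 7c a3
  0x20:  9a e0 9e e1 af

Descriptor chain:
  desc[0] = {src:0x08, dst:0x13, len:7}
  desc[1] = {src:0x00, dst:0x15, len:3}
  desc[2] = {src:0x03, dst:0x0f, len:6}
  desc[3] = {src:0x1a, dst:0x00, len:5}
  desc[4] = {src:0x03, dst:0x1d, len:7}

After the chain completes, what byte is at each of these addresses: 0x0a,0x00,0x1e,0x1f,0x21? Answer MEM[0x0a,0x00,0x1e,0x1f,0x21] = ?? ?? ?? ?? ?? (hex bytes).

MEM[0x0a,0x00,0x1e,0x1f,0x21] = 9a f6 7c 10 c6

[0] 0x08->0x13 len=7 : fa 9e 9a 8d 21 92 73
[1] 0x00->0x15 len=3 : 9b c7 17
[2] 0x03->0x0f len=6 : 50 1d 10 f6 c6 fa
[3] 0x1a->0x00 len=5 : f6 3c 40 75 7c
[4] 0x03->0x1d len=7 : 75 7c 10 f6 c6 fa 9e
query mem[0x0a]=0x9a, mem[0x00]=0xf6, mem[0x1e]=0x7c, mem[0x1f]=0x10, mem[0x21]=0xc6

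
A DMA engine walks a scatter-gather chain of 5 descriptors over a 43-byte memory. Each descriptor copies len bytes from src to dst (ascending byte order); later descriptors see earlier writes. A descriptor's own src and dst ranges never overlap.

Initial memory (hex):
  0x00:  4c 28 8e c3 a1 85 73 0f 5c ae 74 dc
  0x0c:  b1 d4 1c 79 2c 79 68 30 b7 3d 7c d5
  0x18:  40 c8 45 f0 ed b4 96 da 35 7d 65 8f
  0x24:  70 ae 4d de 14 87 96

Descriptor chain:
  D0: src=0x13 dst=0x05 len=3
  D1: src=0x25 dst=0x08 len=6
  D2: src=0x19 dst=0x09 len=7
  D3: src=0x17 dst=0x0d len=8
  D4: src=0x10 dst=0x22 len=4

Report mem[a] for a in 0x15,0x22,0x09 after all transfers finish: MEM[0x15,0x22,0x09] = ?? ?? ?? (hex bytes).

MEM[0x15,0x22,0x09] = 3d 45 c8

#0 dst[0x05+3] := {0x30,0xb7,0x3d}
#1 dst[0x08+6] := {0xae,0x4d,0xde,0x14,0x87,0x96}
#2 dst[0x09+7] := {0xc8,0x45,0xf0,0xed,0xb4,0x96,0xda}
#3 dst[0x0d+8] := {0xd5,0x40,0xc8,0x45,0xf0,0xed,0xb4,0x96}
#4 dst[0x22+4] := {0x45,0xf0,0xed,0xb4}
query mem[0x15]=0x3d, mem[0x22]=0x45, mem[0x09]=0xc8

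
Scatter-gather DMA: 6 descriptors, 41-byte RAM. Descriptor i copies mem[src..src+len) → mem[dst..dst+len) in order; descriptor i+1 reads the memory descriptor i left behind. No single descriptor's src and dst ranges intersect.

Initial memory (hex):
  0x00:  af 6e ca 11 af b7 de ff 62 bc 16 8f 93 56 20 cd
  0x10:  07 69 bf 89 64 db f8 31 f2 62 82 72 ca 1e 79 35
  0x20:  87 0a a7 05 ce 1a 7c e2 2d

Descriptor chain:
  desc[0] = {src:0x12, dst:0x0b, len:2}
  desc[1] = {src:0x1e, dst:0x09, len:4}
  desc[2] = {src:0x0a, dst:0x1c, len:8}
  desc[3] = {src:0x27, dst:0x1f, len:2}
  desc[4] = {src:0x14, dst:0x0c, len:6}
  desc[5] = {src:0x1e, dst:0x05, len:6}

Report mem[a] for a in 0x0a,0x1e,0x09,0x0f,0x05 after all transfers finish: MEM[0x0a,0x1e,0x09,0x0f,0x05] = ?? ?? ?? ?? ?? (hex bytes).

MEM[0x0a,0x1e,0x09,0x0f,0x05] = 69 0a 07 31 0a

#0 dst[0x0b+2] := {0xbf,0x89}
#1 dst[0x09+4] := {0x79,0x35,0x87,0x0a}
#2 dst[0x1c+8] := {0x35,0x87,0x0a,0x56,0x20,0xcd,0x07,0x69}
#3 dst[0x1f+2] := {0xe2,0x2d}
#4 dst[0x0c+6] := {0x64,0xdb,0xf8,0x31,0xf2,0x62}
#5 dst[0x05+6] := {0x0a,0xe2,0x2d,0xcd,0x07,0x69}
query mem[0x0a]=0x69, mem[0x1e]=0x0a, mem[0x09]=0x07, mem[0x0f]=0x31, mem[0x05]=0x0a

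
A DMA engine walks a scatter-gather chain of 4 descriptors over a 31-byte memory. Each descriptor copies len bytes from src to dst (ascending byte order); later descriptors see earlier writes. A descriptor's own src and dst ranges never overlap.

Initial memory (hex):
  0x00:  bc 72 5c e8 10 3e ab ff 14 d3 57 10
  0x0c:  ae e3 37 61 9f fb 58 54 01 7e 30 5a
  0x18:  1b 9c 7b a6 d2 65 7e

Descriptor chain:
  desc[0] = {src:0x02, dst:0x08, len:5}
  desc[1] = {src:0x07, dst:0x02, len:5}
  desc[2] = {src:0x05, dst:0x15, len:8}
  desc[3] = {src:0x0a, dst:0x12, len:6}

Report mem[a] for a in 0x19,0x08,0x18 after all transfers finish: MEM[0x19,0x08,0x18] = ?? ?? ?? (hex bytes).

MEM[0x19,0x08,0x18] = e8 5c 5c

#0 dst[0x08+5] := {0x5c,0xe8,0x10,0x3e,0xab}
#1 dst[0x02+5] := {0xff,0x5c,0xe8,0x10,0x3e}
#2 dst[0x15+8] := {0x10,0x3e,0xff,0x5c,0xe8,0x10,0x3e,0xab}
#3 dst[0x12+6] := {0x10,0x3e,0xab,0xe3,0x37,0x61}
query mem[0x19]=0xe8, mem[0x08]=0x5c, mem[0x18]=0x5c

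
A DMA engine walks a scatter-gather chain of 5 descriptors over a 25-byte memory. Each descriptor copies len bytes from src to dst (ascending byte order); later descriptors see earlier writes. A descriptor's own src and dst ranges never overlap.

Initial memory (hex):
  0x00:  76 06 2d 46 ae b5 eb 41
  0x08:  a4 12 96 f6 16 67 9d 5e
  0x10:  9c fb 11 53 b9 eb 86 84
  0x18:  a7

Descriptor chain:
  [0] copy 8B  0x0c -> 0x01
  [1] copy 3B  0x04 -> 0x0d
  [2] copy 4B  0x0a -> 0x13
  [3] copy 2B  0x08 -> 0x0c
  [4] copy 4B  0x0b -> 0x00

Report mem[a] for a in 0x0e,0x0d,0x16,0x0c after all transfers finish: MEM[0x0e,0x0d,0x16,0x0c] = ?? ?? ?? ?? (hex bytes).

#0 dst[0x01+8] := {0x16,0x67,0x9d,0x5e,0x9c,0xfb,0x11,0x53}
#1 dst[0x0d+3] := {0x5e,0x9c,0xfb}
#2 dst[0x13+4] := {0x96,0xf6,0x16,0x5e}
#3 dst[0x0c+2] := {0x53,0x12}
#4 dst[0x00+4] := {0xf6,0x53,0x12,0x9c}
query mem[0x0e]=0x9c, mem[0x0d]=0x12, mem[0x16]=0x5e, mem[0x0c]=0x53

MEM[0x0e,0x0d,0x16,0x0c] = 9c 12 5e 53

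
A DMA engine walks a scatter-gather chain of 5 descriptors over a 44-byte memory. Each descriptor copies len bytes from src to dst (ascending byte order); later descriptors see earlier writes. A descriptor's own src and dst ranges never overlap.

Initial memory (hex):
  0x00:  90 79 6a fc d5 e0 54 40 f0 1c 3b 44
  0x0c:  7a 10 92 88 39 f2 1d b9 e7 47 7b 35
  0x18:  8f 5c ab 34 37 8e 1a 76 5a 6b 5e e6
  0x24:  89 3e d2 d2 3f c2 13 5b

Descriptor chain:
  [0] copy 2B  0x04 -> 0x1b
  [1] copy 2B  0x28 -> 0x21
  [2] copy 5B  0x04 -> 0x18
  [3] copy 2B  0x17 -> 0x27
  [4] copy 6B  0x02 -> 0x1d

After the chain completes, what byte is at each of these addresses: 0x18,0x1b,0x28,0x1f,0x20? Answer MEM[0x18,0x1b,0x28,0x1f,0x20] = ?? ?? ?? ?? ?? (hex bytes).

MEM[0x18,0x1b,0x28,0x1f,0x20] = d5 40 d5 d5 e0

[0] 0x04->0x1b len=2 : d5 e0
[1] 0x28->0x21 len=2 : 3f c2
[2] 0x04->0x18 len=5 : d5 e0 54 40 f0
[3] 0x17->0x27 len=2 : 35 d5
[4] 0x02->0x1d len=6 : 6a fc d5 e0 54 40
query mem[0x18]=0xd5, mem[0x1b]=0x40, mem[0x28]=0xd5, mem[0x1f]=0xd5, mem[0x20]=0xe0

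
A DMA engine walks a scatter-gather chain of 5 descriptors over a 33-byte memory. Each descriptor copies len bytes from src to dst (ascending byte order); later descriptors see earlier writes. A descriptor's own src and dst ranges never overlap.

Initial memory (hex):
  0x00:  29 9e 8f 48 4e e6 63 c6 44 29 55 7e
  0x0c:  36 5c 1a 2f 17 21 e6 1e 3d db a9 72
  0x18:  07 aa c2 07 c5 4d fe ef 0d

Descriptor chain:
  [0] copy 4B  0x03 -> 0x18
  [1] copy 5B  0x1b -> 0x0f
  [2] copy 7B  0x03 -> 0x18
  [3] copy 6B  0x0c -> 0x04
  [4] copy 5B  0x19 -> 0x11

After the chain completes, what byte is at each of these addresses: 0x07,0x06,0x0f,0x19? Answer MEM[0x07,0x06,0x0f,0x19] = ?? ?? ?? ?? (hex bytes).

MEM[0x07,0x06,0x0f,0x19] = 63 1a 63 4e

[0] 0x03->0x18 len=4 : 48 4e e6 63
[1] 0x1b->0x0f len=5 : 63 c5 4d fe ef
[2] 0x03->0x18 len=7 : 48 4e e6 63 c6 44 29
[3] 0x0c->0x04 len=6 : 36 5c 1a 63 c5 4d
[4] 0x19->0x11 len=5 : 4e e6 63 c6 44
query mem[0x07]=0x63, mem[0x06]=0x1a, mem[0x0f]=0x63, mem[0x19]=0x4e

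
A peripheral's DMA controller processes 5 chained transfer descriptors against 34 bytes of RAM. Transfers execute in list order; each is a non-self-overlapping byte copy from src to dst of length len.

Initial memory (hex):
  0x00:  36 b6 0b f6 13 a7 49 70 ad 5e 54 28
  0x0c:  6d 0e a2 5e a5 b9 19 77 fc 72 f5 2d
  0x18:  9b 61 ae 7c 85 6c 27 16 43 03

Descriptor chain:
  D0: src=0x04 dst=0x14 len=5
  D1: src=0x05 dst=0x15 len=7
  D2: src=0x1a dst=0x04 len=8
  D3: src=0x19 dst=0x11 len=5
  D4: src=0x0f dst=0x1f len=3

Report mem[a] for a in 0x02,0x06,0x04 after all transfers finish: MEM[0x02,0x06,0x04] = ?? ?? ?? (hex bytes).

MEM[0x02,0x06,0x04] = 0b 85 54

D0: mem[0x14..0x18] <- [13 a7 49 70 ad]
D1: mem[0x15..0x1b] <- [a7 49 70 ad 5e 54 28]
D2: mem[0x04..0x0b] <- [54 28 85 6c 27 16 43 03]
D3: mem[0x11..0x15] <- [5e 54 28 85 6c]
D4: mem[0x1f..0x21] <- [5e a5 5e]
query mem[0x02]=0x0b, mem[0x06]=0x85, mem[0x04]=0x54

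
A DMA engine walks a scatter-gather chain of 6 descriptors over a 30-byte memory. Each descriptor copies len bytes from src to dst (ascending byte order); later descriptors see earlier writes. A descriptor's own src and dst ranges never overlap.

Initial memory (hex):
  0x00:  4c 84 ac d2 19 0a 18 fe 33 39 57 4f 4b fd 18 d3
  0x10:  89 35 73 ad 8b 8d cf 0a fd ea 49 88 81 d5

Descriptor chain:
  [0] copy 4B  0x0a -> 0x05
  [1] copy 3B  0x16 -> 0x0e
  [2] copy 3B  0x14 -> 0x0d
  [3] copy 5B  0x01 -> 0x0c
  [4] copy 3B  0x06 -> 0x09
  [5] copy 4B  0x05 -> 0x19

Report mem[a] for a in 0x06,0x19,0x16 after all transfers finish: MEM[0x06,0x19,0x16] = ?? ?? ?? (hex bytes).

MEM[0x06,0x19,0x16] = 4f 57 cf

[0] 0x0a->0x05 len=4 : 57 4f 4b fd
[1] 0x16->0x0e len=3 : cf 0a fd
[2] 0x14->0x0d len=3 : 8b 8d cf
[3] 0x01->0x0c len=5 : 84 ac d2 19 57
[4] 0x06->0x09 len=3 : 4f 4b fd
[5] 0x05->0x19 len=4 : 57 4f 4b fd
query mem[0x06]=0x4f, mem[0x19]=0x57, mem[0x16]=0xcf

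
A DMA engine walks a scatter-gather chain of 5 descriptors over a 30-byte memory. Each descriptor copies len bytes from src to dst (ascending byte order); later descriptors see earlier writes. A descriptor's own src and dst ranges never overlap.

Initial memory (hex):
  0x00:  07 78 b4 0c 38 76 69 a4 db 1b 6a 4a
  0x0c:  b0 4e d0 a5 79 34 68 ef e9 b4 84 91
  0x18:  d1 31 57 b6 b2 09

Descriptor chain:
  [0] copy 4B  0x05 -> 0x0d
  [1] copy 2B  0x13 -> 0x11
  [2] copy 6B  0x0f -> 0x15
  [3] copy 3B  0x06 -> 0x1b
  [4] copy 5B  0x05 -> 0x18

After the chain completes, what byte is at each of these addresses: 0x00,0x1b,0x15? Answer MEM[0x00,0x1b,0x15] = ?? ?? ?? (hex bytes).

MEM[0x00,0x1b,0x15] = 07 db a4

  after D0: wrote 4B at 0x0d = 7669a4db
  after D1: wrote 2B at 0x11 = efe9
  after D2: wrote 6B at 0x15 = a4dbefe9efe9
  after D3: wrote 3B at 0x1b = 69a4db
  after D4: wrote 5B at 0x18 = 7669a4db1b
query mem[0x00]=0x07, mem[0x1b]=0xdb, mem[0x15]=0xa4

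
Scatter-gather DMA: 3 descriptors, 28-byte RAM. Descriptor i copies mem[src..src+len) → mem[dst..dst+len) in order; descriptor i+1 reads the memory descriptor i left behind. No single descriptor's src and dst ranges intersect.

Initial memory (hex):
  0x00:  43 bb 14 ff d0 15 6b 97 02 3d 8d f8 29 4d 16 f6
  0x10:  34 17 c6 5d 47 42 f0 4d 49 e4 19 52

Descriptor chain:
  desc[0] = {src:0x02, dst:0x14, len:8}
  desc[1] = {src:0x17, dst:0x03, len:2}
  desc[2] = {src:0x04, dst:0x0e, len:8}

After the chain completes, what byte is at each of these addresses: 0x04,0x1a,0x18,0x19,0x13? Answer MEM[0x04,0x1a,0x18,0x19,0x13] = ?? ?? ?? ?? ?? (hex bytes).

  after D0: wrote 8B at 0x14 = 14ffd0156b97023d
  after D1: wrote 2B at 0x03 = 156b
  after D2: wrote 8B at 0x0e = 6b156b97023d8df8
query mem[0x04]=0x6b, mem[0x1a]=0x02, mem[0x18]=0x6b, mem[0x19]=0x97, mem[0x13]=0x3d

MEM[0x04,0x1a,0x18,0x19,0x13] = 6b 02 6b 97 3d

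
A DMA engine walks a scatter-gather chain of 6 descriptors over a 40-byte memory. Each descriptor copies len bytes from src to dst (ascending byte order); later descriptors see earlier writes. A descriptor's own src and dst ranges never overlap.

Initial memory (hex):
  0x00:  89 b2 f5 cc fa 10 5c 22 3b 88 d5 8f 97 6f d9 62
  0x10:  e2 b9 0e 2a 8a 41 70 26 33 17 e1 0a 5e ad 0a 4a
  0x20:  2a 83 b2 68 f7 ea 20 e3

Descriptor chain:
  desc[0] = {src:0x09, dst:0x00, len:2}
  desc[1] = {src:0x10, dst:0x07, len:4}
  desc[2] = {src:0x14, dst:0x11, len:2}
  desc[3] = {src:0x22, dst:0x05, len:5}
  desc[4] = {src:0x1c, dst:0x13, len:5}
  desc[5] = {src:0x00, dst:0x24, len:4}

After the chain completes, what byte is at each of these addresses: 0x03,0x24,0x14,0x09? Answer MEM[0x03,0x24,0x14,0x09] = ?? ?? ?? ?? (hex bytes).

#0 dst[0x00+2] := {0x88,0xd5}
#1 dst[0x07+4] := {0xe2,0xb9,0x0e,0x2a}
#2 dst[0x11+2] := {0x8a,0x41}
#3 dst[0x05+5] := {0xb2,0x68,0xf7,0xea,0x20}
#4 dst[0x13+5] := {0x5e,0xad,0x0a,0x4a,0x2a}
#5 dst[0x24+4] := {0x88,0xd5,0xf5,0xcc}
query mem[0x03]=0xcc, mem[0x24]=0x88, mem[0x14]=0xad, mem[0x09]=0x20

MEM[0x03,0x24,0x14,0x09] = cc 88 ad 20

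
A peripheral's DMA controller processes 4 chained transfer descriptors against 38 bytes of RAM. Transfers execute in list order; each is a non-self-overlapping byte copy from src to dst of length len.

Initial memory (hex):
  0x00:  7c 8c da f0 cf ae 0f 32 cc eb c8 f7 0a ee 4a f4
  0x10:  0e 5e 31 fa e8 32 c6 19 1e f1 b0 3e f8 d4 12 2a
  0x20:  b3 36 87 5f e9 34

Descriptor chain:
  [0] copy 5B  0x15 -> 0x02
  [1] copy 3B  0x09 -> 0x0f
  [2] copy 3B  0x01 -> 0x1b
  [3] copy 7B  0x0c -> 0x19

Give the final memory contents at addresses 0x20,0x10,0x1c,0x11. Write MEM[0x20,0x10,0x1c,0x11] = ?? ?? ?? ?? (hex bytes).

#0 dst[0x02+5] := {0x32,0xc6,0x19,0x1e,0xf1}
#1 dst[0x0f+3] := {0xeb,0xc8,0xf7}
#2 dst[0x1b+3] := {0x8c,0x32,0xc6}
#3 dst[0x19+7] := {0x0a,0xee,0x4a,0xeb,0xc8,0xf7,0x31}
query mem[0x20]=0xb3, mem[0x10]=0xc8, mem[0x1c]=0xeb, mem[0x11]=0xf7

MEM[0x20,0x10,0x1c,0x11] = b3 c8 eb f7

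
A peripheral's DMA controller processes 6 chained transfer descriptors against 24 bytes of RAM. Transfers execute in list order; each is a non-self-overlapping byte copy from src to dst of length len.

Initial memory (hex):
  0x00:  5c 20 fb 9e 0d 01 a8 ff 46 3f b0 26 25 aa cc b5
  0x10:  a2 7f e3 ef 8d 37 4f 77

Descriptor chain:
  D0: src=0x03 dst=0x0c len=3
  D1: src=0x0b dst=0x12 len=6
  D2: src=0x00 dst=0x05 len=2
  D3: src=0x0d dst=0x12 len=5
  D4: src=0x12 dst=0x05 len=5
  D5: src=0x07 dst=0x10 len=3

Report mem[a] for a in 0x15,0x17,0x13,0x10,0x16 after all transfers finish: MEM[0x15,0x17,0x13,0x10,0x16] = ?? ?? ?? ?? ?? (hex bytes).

MEM[0x15,0x17,0x13,0x10,0x16] = a2 a2 01 b5 7f

D0: mem[0x0c..0x0e] <- [9e 0d 01]
D1: mem[0x12..0x17] <- [26 9e 0d 01 b5 a2]
D2: mem[0x05..0x06] <- [5c 20]
D3: mem[0x12..0x16] <- [0d 01 b5 a2 7f]
D4: mem[0x05..0x09] <- [0d 01 b5 a2 7f]
D5: mem[0x10..0x12] <- [b5 a2 7f]
query mem[0x15]=0xa2, mem[0x17]=0xa2, mem[0x13]=0x01, mem[0x10]=0xb5, mem[0x16]=0x7f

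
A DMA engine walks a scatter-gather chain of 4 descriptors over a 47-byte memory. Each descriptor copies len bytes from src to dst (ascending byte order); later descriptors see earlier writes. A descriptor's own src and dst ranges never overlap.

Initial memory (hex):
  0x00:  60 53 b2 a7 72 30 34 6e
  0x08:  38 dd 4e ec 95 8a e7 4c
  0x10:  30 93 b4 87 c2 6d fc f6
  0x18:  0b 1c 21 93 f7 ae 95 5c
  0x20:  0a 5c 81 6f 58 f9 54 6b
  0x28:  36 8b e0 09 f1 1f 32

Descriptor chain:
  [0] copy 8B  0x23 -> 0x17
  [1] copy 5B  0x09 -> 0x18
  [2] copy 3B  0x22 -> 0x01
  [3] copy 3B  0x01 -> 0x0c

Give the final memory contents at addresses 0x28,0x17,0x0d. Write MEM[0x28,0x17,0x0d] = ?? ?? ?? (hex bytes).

D0: mem[0x17..0x1e] <- [6f 58 f9 54 6b 36 8b e0]
D1: mem[0x18..0x1c] <- [dd 4e ec 95 8a]
D2: mem[0x01..0x03] <- [81 6f 58]
D3: mem[0x0c..0x0e] <- [81 6f 58]
query mem[0x28]=0x36, mem[0x17]=0x6f, mem[0x0d]=0x6f

MEM[0x28,0x17,0x0d] = 36 6f 6f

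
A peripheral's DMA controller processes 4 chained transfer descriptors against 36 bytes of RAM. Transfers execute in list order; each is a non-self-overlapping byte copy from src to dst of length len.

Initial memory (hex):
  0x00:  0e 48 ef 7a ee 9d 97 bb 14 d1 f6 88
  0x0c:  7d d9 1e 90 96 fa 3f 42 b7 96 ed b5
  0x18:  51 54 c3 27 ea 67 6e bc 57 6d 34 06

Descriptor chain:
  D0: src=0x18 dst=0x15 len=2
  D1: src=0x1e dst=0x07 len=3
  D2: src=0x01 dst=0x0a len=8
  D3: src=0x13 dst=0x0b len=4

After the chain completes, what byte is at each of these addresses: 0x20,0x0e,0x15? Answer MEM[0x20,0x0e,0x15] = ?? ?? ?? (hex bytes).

MEM[0x20,0x0e,0x15] = 57 54 51

[0] 0x18->0x15 len=2 : 51 54
[1] 0x1e->0x07 len=3 : 6e bc 57
[2] 0x01->0x0a len=8 : 48 ef 7a ee 9d 97 6e bc
[3] 0x13->0x0b len=4 : 42 b7 51 54
query mem[0x20]=0x57, mem[0x0e]=0x54, mem[0x15]=0x51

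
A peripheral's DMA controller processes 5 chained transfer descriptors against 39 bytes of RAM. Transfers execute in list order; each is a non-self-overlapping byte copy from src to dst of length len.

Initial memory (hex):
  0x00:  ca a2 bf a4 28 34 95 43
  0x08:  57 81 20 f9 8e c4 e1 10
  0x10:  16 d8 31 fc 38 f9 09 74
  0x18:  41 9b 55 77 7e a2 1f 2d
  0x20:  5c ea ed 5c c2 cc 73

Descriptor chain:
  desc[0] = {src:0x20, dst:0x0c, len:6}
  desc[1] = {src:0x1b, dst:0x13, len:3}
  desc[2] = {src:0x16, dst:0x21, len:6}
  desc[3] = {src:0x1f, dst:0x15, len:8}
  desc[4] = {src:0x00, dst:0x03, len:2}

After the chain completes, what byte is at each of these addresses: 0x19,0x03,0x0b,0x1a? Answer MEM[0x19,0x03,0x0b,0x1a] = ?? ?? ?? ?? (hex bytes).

D0: mem[0x0c..0x11] <- [5c ea ed 5c c2 cc]
D1: mem[0x13..0x15] <- [77 7e a2]
D2: mem[0x21..0x26] <- [09 74 41 9b 55 77]
D3: mem[0x15..0x1c] <- [2d 5c 09 74 41 9b 55 77]
D4: mem[0x03..0x04] <- [ca a2]
query mem[0x19]=0x41, mem[0x03]=0xca, mem[0x0b]=0xf9, mem[0x1a]=0x9b

MEM[0x19,0x03,0x0b,0x1a] = 41 ca f9 9b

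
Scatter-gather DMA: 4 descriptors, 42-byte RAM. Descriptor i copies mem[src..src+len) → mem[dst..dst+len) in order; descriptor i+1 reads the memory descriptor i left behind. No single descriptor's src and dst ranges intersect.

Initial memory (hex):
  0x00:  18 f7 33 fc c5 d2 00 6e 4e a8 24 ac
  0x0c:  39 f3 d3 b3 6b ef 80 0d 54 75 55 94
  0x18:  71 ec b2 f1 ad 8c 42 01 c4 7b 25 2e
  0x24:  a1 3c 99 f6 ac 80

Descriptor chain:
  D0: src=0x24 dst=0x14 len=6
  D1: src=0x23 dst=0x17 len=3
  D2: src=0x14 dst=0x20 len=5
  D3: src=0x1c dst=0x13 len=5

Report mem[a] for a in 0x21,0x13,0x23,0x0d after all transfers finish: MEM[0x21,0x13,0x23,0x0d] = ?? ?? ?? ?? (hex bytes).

[0] 0x24->0x14 len=6 : a1 3c 99 f6 ac 80
[1] 0x23->0x17 len=3 : 2e a1 3c
[2] 0x14->0x20 len=5 : a1 3c 99 2e a1
[3] 0x1c->0x13 len=5 : ad 8c 42 01 a1
query mem[0x21]=0x3c, mem[0x13]=0xad, mem[0x23]=0x2e, mem[0x0d]=0xf3

MEM[0x21,0x13,0x23,0x0d] = 3c ad 2e f3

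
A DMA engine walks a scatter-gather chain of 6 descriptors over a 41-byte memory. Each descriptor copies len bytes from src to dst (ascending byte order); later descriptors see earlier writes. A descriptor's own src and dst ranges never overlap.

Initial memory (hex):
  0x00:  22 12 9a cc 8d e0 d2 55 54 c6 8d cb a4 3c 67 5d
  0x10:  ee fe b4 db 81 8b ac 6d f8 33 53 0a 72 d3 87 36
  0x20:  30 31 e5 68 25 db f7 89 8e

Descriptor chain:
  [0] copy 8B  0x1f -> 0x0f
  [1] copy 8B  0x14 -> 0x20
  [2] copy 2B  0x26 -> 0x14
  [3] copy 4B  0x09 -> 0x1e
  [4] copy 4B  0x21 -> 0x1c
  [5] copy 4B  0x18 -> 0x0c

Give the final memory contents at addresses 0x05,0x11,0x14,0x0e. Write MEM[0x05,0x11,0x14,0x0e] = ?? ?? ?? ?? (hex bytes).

  after D0: wrote 8B at 0x0f = 363031e56825dbf7
  after D1: wrote 8B at 0x20 = 25dbf76df833530a
  after D2: wrote 2B at 0x14 = 530a
  after D3: wrote 4B at 0x1e = c68dcba4
  after D4: wrote 4B at 0x1c = a4f76df8
  after D5: wrote 4B at 0x0c = f833530a
query mem[0x05]=0xe0, mem[0x11]=0x31, mem[0x14]=0x53, mem[0x0e]=0x53

MEM[0x05,0x11,0x14,0x0e] = e0 31 53 53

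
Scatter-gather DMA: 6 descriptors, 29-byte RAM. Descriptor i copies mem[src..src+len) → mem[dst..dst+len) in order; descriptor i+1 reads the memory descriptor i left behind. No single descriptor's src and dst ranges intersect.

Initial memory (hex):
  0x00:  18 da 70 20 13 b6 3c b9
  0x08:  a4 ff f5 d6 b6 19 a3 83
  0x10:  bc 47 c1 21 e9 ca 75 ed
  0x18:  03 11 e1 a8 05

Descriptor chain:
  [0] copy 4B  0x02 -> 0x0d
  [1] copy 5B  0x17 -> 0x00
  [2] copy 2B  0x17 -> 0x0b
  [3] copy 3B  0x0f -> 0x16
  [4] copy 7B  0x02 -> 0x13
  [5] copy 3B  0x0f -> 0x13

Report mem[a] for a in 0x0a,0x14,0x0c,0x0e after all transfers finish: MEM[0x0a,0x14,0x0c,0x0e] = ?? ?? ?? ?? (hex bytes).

MEM[0x0a,0x14,0x0c,0x0e] = f5 b6 03 20

#0 dst[0x0d+4] := {0x70,0x20,0x13,0xb6}
#1 dst[0x00+5] := {0xed,0x03,0x11,0xe1,0xa8}
#2 dst[0x0b+2] := {0xed,0x03}
#3 dst[0x16+3] := {0x13,0xb6,0x47}
#4 dst[0x13+7] := {0x11,0xe1,0xa8,0xb6,0x3c,0xb9,0xa4}
#5 dst[0x13+3] := {0x13,0xb6,0x47}
query mem[0x0a]=0xf5, mem[0x14]=0xb6, mem[0x0c]=0x03, mem[0x0e]=0x20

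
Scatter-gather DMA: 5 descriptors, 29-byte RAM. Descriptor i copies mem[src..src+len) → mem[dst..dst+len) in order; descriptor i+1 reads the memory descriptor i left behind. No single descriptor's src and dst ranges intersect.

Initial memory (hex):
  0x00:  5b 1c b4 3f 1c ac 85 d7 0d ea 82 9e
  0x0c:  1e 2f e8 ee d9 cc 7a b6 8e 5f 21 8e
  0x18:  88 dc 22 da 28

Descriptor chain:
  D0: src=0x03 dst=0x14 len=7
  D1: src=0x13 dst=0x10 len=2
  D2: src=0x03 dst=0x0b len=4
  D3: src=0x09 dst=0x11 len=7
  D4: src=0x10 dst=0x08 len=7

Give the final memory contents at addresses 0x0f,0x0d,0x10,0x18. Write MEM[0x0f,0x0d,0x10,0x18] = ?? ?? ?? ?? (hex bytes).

MEM[0x0f,0x0d,0x10,0x18] = ee ac b6 d7

D0: mem[0x14..0x1a] <- [3f 1c ac 85 d7 0d ea]
D1: mem[0x10..0x11] <- [b6 3f]
D2: mem[0x0b..0x0e] <- [3f 1c ac 85]
D3: mem[0x11..0x17] <- [ea 82 3f 1c ac 85 ee]
D4: mem[0x08..0x0e] <- [b6 ea 82 3f 1c ac 85]
query mem[0x0f]=0xee, mem[0x0d]=0xac, mem[0x10]=0xb6, mem[0x18]=0xd7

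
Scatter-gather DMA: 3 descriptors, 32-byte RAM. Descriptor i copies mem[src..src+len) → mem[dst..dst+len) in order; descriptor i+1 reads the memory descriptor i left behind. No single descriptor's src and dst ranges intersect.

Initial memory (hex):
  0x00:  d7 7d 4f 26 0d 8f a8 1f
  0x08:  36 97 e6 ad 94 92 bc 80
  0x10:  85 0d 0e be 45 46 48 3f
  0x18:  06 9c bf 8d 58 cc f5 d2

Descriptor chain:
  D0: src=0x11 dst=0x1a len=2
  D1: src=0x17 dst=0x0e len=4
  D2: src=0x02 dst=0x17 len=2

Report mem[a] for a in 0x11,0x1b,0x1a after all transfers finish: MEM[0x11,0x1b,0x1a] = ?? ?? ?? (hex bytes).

MEM[0x11,0x1b,0x1a] = 0d 0e 0d

[0] 0x11->0x1a len=2 : 0d 0e
[1] 0x17->0x0e len=4 : 3f 06 9c 0d
[2] 0x02->0x17 len=2 : 4f 26
query mem[0x11]=0x0d, mem[0x1b]=0x0e, mem[0x1a]=0x0d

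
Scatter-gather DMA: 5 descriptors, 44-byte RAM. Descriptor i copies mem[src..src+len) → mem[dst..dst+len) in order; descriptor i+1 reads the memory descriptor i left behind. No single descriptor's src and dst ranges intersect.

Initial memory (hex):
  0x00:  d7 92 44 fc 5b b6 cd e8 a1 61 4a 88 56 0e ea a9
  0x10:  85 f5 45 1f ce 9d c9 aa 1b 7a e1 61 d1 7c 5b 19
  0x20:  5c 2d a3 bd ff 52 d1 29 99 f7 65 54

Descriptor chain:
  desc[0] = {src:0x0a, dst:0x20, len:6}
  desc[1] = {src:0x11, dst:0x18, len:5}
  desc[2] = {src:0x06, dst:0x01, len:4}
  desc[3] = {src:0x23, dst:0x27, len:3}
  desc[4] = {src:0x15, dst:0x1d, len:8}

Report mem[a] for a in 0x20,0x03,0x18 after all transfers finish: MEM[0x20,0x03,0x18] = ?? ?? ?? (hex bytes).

MEM[0x20,0x03,0x18] = f5 a1 f5

[0] 0x0a->0x20 len=6 : 4a 88 56 0e ea a9
[1] 0x11->0x18 len=5 : f5 45 1f ce 9d
[2] 0x06->0x01 len=4 : cd e8 a1 61
[3] 0x23->0x27 len=3 : 0e ea a9
[4] 0x15->0x1d len=8 : 9d c9 aa f5 45 1f ce 9d
query mem[0x20]=0xf5, mem[0x03]=0xa1, mem[0x18]=0xf5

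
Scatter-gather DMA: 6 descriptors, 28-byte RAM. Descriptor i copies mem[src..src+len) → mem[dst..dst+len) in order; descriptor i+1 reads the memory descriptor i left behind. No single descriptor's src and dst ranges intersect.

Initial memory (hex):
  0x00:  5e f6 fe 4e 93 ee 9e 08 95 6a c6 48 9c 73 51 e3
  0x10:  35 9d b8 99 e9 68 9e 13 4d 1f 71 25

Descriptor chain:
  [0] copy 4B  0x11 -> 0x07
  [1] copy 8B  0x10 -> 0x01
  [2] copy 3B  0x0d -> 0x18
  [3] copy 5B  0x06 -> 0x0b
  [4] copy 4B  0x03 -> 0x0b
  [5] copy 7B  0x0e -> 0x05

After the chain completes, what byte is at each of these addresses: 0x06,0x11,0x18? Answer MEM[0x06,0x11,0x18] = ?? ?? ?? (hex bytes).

MEM[0x06,0x11,0x18] = e9 9d 73

D0: mem[0x07..0x0a] <- [9d b8 99 e9]
D1: mem[0x01..0x08] <- [35 9d b8 99 e9 68 9e 13]
D2: mem[0x18..0x1a] <- [73 51 e3]
D3: mem[0x0b..0x0f] <- [68 9e 13 99 e9]
D4: mem[0x0b..0x0e] <- [b8 99 e9 68]
D5: mem[0x05..0x0b] <- [68 e9 35 9d b8 99 e9]
query mem[0x06]=0xe9, mem[0x11]=0x9d, mem[0x18]=0x73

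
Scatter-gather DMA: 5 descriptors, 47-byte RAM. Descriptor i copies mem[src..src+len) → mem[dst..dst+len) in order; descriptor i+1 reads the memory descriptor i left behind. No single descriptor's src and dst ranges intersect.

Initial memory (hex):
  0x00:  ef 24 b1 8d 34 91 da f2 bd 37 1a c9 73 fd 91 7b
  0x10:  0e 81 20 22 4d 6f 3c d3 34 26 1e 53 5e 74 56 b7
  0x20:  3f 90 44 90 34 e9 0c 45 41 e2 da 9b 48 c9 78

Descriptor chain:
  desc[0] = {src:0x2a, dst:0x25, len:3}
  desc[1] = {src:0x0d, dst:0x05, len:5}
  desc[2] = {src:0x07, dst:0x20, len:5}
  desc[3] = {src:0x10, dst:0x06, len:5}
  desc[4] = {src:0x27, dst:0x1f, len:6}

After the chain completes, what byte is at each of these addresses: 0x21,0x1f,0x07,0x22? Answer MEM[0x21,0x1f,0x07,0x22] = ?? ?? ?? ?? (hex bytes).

MEM[0x21,0x1f,0x07,0x22] = e2 48 81 da

  after D0: wrote 3B at 0x25 = da9b48
  after D1: wrote 5B at 0x05 = fd917b0e81
  after D2: wrote 5B at 0x20 = 7b0e811ac9
  after D3: wrote 5B at 0x06 = 0e8120224d
  after D4: wrote 6B at 0x1f = 4841e2da9b48
query mem[0x21]=0xe2, mem[0x1f]=0x48, mem[0x07]=0x81, mem[0x22]=0xda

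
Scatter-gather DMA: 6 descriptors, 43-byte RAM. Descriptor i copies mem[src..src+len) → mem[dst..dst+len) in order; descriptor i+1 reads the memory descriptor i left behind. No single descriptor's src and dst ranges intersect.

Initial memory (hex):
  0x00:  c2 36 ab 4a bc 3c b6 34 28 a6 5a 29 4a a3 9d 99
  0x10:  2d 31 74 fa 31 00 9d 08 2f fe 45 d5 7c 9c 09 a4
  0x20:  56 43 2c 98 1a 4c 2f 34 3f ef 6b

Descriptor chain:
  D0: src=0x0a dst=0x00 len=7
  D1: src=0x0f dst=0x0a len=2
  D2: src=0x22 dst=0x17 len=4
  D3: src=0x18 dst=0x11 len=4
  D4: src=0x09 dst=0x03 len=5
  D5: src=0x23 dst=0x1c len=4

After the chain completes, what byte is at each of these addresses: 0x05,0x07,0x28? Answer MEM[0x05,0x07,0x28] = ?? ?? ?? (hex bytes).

MEM[0x05,0x07,0x28] = 2d a3 3f

[0] 0x0a->0x00 len=7 : 5a 29 4a a3 9d 99 2d
[1] 0x0f->0x0a len=2 : 99 2d
[2] 0x22->0x17 len=4 : 2c 98 1a 4c
[3] 0x18->0x11 len=4 : 98 1a 4c d5
[4] 0x09->0x03 len=5 : a6 99 2d 4a a3
[5] 0x23->0x1c len=4 : 98 1a 4c 2f
query mem[0x05]=0x2d, mem[0x07]=0xa3, mem[0x28]=0x3f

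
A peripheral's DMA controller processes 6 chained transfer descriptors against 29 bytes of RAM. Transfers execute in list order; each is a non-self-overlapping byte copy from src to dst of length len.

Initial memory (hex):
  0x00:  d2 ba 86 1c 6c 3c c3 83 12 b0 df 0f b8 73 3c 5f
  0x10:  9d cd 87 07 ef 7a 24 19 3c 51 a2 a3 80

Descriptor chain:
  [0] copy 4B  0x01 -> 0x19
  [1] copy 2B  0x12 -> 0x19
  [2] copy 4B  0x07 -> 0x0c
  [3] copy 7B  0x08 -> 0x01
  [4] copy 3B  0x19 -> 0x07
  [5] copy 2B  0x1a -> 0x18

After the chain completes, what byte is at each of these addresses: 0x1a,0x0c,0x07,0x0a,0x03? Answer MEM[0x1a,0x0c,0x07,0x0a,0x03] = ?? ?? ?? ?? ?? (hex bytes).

MEM[0x1a,0x0c,0x07,0x0a,0x03] = 07 83 87 df df

[0] 0x01->0x19 len=4 : ba 86 1c 6c
[1] 0x12->0x19 len=2 : 87 07
[2] 0x07->0x0c len=4 : 83 12 b0 df
[3] 0x08->0x01 len=7 : 12 b0 df 0f 83 12 b0
[4] 0x19->0x07 len=3 : 87 07 1c
[5] 0x1a->0x18 len=2 : 07 1c
query mem[0x1a]=0x07, mem[0x0c]=0x83, mem[0x07]=0x87, mem[0x0a]=0xdf, mem[0x03]=0xdf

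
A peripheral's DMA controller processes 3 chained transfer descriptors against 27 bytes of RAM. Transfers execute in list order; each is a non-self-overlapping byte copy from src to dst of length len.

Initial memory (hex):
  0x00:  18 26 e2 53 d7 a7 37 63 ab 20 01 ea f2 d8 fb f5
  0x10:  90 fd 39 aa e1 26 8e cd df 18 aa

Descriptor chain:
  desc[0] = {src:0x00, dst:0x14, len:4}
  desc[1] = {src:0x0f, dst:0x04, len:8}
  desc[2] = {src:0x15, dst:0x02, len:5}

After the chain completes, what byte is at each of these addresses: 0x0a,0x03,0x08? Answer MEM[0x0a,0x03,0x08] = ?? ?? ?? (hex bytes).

#0 dst[0x14+4] := {0x18,0x26,0xe2,0x53}
#1 dst[0x04+8] := {0xf5,0x90,0xfd,0x39,0xaa,0x18,0x26,0xe2}
#2 dst[0x02+5] := {0x26,0xe2,0x53,0xdf,0x18}
query mem[0x0a]=0x26, mem[0x03]=0xe2, mem[0x08]=0xaa

MEM[0x0a,0x03,0x08] = 26 e2 aa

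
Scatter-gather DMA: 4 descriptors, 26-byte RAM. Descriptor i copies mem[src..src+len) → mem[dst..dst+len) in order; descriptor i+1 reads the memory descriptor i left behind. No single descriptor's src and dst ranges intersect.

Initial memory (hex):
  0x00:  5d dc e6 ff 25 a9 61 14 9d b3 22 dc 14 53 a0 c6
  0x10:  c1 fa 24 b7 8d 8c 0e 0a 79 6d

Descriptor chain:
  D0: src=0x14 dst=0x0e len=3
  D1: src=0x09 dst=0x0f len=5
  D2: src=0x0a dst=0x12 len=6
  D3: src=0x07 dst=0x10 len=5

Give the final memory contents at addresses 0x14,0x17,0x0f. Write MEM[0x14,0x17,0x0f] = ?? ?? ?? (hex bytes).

D0: mem[0x0e..0x10] <- [8d 8c 0e]
D1: mem[0x0f..0x13] <- [b3 22 dc 14 53]
D2: mem[0x12..0x17] <- [22 dc 14 53 8d b3]
D3: mem[0x10..0x14] <- [14 9d b3 22 dc]
query mem[0x14]=0xdc, mem[0x17]=0xb3, mem[0x0f]=0xb3

MEM[0x14,0x17,0x0f] = dc b3 b3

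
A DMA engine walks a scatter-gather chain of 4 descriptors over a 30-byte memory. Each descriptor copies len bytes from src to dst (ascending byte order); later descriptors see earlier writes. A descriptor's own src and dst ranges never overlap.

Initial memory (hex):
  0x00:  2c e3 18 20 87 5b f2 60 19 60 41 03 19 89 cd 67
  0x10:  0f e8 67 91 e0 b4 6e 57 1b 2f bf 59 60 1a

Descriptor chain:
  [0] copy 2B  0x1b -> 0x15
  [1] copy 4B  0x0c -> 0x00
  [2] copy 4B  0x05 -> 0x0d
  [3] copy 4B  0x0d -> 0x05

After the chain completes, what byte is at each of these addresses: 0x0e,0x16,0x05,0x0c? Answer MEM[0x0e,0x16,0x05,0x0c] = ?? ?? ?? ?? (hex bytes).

MEM[0x0e,0x16,0x05,0x0c] = f2 60 5b 19

  after D0: wrote 2B at 0x15 = 5960
  after D1: wrote 4B at 0x00 = 1989cd67
  after D2: wrote 4B at 0x0d = 5bf26019
  after D3: wrote 4B at 0x05 = 5bf26019
query mem[0x0e]=0xf2, mem[0x16]=0x60, mem[0x05]=0x5b, mem[0x0c]=0x19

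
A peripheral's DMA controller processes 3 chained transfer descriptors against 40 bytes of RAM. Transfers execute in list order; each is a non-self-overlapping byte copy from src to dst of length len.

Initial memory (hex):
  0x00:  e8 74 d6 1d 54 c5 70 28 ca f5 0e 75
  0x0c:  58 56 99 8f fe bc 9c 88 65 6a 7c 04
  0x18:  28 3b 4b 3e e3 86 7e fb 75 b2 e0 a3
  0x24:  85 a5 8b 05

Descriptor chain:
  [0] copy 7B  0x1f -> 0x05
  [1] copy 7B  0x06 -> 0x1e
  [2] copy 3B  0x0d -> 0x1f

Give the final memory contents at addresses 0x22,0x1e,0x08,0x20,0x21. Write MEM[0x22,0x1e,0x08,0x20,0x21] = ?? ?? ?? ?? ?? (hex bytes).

#0 dst[0x05+7] := {0xfb,0x75,0xb2,0xe0,0xa3,0x85,0xa5}
#1 dst[0x1e+7] := {0x75,0xb2,0xe0,0xa3,0x85,0xa5,0x58}
#2 dst[0x1f+3] := {0x56,0x99,0x8f}
query mem[0x22]=0x85, mem[0x1e]=0x75, mem[0x08]=0xe0, mem[0x20]=0x99, mem[0x21]=0x8f

MEM[0x22,0x1e,0x08,0x20,0x21] = 85 75 e0 99 8f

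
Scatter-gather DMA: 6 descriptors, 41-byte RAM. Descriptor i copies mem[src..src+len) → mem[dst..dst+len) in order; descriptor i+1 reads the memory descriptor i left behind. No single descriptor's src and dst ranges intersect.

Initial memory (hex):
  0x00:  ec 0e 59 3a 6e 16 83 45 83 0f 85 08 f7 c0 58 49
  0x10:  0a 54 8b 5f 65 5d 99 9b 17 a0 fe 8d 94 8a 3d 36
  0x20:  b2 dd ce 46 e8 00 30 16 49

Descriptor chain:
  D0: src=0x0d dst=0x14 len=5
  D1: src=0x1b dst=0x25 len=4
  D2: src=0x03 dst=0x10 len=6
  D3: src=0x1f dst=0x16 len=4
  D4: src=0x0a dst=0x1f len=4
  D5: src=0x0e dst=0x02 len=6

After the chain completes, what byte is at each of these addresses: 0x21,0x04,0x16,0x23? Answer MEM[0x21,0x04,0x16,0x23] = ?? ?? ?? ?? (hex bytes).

MEM[0x21,0x04,0x16,0x23] = f7 3a 36 46

D0: mem[0x14..0x18] <- [c0 58 49 0a 54]
D1: mem[0x25..0x28] <- [8d 94 8a 3d]
D2: mem[0x10..0x15] <- [3a 6e 16 83 45 83]
D3: mem[0x16..0x19] <- [36 b2 dd ce]
D4: mem[0x1f..0x22] <- [85 08 f7 c0]
D5: mem[0x02..0x07] <- [58 49 3a 6e 16 83]
query mem[0x21]=0xf7, mem[0x04]=0x3a, mem[0x16]=0x36, mem[0x23]=0x46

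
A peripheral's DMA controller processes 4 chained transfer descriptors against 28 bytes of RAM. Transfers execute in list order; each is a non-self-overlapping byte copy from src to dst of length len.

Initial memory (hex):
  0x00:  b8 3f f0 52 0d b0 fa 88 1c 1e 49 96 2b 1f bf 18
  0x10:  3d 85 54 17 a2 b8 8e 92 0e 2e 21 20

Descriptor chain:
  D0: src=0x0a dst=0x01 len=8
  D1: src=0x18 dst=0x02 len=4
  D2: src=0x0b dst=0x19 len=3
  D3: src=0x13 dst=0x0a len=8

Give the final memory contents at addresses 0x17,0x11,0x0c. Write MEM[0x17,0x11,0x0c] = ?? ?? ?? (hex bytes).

#0 dst[0x01+8] := {0x49,0x96,0x2b,0x1f,0xbf,0x18,0x3d,0x85}
#1 dst[0x02+4] := {0x0e,0x2e,0x21,0x20}
#2 dst[0x19+3] := {0x96,0x2b,0x1f}
#3 dst[0x0a+8] := {0x17,0xa2,0xb8,0x8e,0x92,0x0e,0x96,0x2b}
query mem[0x17]=0x92, mem[0x11]=0x2b, mem[0x0c]=0xb8

MEM[0x17,0x11,0x0c] = 92 2b b8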